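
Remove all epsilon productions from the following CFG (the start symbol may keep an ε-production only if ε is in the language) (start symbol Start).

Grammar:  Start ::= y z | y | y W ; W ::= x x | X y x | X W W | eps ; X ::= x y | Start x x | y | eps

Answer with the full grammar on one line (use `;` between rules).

Start ::= y z | y | y W; W ::= x x | X y x | y x | X W W | X W | X | W W; X ::= x y | Start x x | y

Nullable nonterminals: {W, X}.
ε ∉ L(G), so no ε-production is kept.
For each production, add variants omitting each subset of nullable occurrences: W → X y x gives X y x | y x. W → X W W gives X W W | X W | X | W W.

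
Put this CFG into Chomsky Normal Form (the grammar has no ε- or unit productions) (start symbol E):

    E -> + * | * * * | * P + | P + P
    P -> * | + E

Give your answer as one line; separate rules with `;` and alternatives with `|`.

E -> X1 X2 | X2 Y1 | X2 Y2 | P Y3; P -> * | X1 E; X1 -> +; X2 -> *; Y1 -> X2 X2; Y2 -> P X1; Y3 -> X1 P

Introduce a nonterminal for each terminal appearing in a rule of length ≥ 2: X1 → +, X2 → *.
Binarize each right-hand side of length ≥ 3 by chaining fresh nonterminals (Y1, Y2, …): affected rules were E → X2 X2 X2; E → X2 P X1; E → P X1 P.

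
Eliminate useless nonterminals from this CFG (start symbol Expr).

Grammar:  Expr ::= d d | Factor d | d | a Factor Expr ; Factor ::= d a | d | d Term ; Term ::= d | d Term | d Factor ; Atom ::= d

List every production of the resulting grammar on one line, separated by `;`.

Expr ::= d d | Factor d | d | a Factor Expr; Factor ::= d a | d | d Term; Term ::= d | d Term | d Factor

Generating nonterminals: {Atom, Expr, Factor, Term}.
Reachable from Expr after that: {Expr, Factor, Term}.
Removed useless symbols: {Atom} and every production mentioning them.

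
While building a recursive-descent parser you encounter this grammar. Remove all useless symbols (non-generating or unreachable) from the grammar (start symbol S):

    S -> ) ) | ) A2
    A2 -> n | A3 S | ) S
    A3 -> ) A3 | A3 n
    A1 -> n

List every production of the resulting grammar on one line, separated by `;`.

Generating nonterminals: {A1, A2, S}.
Reachable from S after that: {A2, S}.
Removed useless symbols: {A1, A3} and every production mentioning them.

S -> ) ) | ) A2; A2 -> n | ) S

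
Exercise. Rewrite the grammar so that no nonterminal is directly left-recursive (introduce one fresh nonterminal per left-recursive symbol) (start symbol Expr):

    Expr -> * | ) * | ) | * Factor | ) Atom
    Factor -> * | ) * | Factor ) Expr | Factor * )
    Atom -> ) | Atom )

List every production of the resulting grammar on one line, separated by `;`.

Expr -> * | ) * | ) | * Factor | ) Atom; Factor -> * Factor1 | ) * Factor1; Atom -> ) Atom1; Factor1 -> ) Expr Factor1 | * ) Factor1 | epsilon; Atom1 -> ) Atom1 | epsilon

Left recursion appears on Factor, Atom.
For Factor: α = {) Expr, * )}, β = {*, ) *}. Rewrite as Factor → β Factor1 and Factor1 → α Factor1 | ε.
For Atom: α = {)}, β = {)}. Rewrite as Atom → β Atom1 and Atom1 → α Atom1 | ε.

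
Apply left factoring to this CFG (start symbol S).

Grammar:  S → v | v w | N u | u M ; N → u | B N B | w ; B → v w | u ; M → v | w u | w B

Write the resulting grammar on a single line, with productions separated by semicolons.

S → N u | u M | v S'; N → u | B N B | w; B → v w | u; M → v | w M'; S' → ε | w; M' → u | B

S has alternatives sharing prefix 'v': factor to S → v S' with S' → ε | w.
M has alternatives sharing prefix 'w': factor to M → w M' with M' → u | B.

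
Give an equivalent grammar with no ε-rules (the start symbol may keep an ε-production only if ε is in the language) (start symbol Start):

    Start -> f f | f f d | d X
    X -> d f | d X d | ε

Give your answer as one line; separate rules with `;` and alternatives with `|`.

Start -> f f | f f d | d X | d; X -> d f | d X d | d d

Nullable set = {X}.
ε ∉ L(G), so no ε-production is kept.
Expand every rule over subsets of its nullable positions: Start → d X gives d X | d. X → d X d gives d X d | d d.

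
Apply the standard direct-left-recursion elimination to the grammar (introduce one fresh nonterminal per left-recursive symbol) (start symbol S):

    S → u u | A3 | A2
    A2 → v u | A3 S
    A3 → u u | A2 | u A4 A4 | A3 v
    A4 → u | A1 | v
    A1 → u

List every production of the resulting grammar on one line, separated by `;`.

S → u u | A3 | A2; A2 → v u | A3 S; A3 → u u A3' | A2 A3' | u A4 A4 A3'; A4 → u | A1 | v; A1 → u; A3' → v A3' | ε

A3 is directly left-recursive.
For A3: α = {v}, β = {u u, A2, u A4 A4}. Rewrite as A3 → β A3' and A3' → α A3' | ε.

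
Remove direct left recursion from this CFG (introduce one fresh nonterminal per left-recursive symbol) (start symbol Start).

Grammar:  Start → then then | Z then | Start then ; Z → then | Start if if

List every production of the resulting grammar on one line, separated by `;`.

Start → then then Start1 | Z then Start1; Z → then | Start if if; Start1 → then Start1 | eps

Left recursion appears on Start.
For Start: α = {then}, β = {then then, Z then}. Rewrite as Start → β Start1 and Start1 → α Start1 | ε.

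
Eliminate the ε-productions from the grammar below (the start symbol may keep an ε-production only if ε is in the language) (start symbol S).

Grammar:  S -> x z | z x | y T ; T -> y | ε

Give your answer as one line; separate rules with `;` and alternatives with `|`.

Nullable set = {T}.
ε ∉ L(G), so no ε-production is kept.
Add the nullable-subset variants: S → y T gives y T | y.

S -> x z | z x | y T | y; T -> y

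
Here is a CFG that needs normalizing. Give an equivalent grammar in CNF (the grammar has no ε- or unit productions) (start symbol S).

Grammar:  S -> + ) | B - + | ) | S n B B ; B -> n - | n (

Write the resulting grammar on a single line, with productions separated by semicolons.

S -> X1 X2 | B Y1 | ) | S Y2; B -> X4 X3 | X4 X5; X1 -> +; X2 -> ); X3 -> -; X4 -> n; X5 -> (; Y1 -> X3 X1; Y2 -> X4 Y3; Y3 -> B B

Introduce a nonterminal for each terminal appearing in a rule of length ≥ 2: X1 → +, X2 → ), X3 → -, X4 → n, X5 → (.
Binarize each right-hand side of length ≥ 3 by chaining fresh nonterminals (Y1, Y2, …): affected rules were S → B X3 X1; S → S X4 B B.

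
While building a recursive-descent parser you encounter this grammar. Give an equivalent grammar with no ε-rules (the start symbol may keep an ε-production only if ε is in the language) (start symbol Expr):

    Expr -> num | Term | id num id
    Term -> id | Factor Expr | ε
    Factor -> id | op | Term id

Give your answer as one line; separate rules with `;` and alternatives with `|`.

Expr -> num | Term | id num id | ε; Term -> id | Factor Expr | Factor; Factor -> id | op | Term id

Nullable nonterminals: {Expr, Term}.
ε ∈ L(G) since Expr is nullable, so keep Expr → ε.
Expand every rule over subsets of its nullable positions: Term → Factor Expr gives Factor Expr | Factor.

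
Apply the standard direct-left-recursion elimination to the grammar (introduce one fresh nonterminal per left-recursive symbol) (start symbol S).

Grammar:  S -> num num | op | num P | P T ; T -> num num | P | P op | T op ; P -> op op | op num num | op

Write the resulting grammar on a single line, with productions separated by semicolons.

Directly left-recursive nonterminal: T.
For T: α = {op}, β = {num num, P, P op}. Rewrite as T → β T' and T' → α T' | ε.

S -> num num | op | num P | P T; T -> num num T' | P T' | P op T'; P -> op op | op num num | op; T' -> op T' | eps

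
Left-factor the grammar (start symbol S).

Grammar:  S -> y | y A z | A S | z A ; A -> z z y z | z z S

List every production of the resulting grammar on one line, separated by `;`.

S -> A S | z A | y S'; A -> z z A'; S' -> ε | A z; A' -> y z | S

S has alternatives sharing prefix 'y': factor to S → y S' with S' → ε | A z.
A has alternatives sharing prefix 'z z': factor to A → z z A' with A' → y z | S.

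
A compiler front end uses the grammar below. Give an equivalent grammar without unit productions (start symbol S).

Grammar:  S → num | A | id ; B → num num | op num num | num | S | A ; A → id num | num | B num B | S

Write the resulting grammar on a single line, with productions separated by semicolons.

Unit pairs: A ⇒* {S}; B ⇒* {A, S}; S ⇒* {A}.
For every A with A ⇒* B via unit rules, add B's non-unit alternatives to A; then delete every rule of the form X → Y.

S → num | id | id num | B num B; B → num num | op num num | num | id | id num | B num B; A → num | id | id num | B num B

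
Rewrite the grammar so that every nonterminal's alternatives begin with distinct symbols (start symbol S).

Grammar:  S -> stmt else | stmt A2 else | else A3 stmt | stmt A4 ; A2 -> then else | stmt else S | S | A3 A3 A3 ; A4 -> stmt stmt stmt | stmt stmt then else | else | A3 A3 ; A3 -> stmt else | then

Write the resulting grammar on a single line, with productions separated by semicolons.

S has alternatives sharing prefix 'stmt': factor to S → stmt S' with S' → else | A2 else | A4.
A4 has alternatives sharing prefix 'stmt stmt': factor to A4 → stmt stmt A4' with A4' → stmt | then else.

S -> else A3 stmt | stmt S'; A2 -> then else | stmt else S | S | A3 A3 A3; A4 -> else | A3 A3 | stmt stmt A4'; A3 -> stmt else | then; S' -> else | A2 else | A4; A4' -> stmt | then else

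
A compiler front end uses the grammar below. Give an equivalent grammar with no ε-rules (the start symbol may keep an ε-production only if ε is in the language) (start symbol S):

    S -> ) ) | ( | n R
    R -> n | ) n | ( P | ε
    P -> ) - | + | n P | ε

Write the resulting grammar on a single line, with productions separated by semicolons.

Nullable set = {P, R}.
ε ∉ L(G), so no ε-production is kept.
Add the nullable-subset variants: S → n R gives n R | n. R → ( P gives ( P | (. P → n P gives n P | n.

S -> ) ) | ( | n R | n; R -> n | ) n | ( P | (; P -> ) - | + | n P | n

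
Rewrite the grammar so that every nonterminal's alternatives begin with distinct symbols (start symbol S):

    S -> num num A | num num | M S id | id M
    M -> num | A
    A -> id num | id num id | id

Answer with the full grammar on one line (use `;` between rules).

S has alternatives sharing prefix 'num num': factor to S → num num S' with S' → A | ε.
A has alternatives sharing prefix 'id': factor to A → id A' with A' → num | num id | ε.
A' has alternatives sharing prefix 'num': factor to A' → num A'' with A'' → ε | id.

S -> M S id | id M | num num S'; M -> num | A; A -> id A'; S' -> A | ε; A' -> ε | num A''; A'' -> ε | id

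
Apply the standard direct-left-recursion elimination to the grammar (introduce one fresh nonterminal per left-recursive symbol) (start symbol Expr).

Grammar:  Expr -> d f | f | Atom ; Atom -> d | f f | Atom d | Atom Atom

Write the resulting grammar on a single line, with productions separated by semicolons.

Directly left-recursive nonterminal: Atom.
For Atom: α = {d, Atom}, β = {d, f f}. Rewrite as Atom → β Atom1 and Atom1 → α Atom1 | ε.

Expr -> d f | f | Atom; Atom -> d Atom1 | f f Atom1; Atom1 -> d Atom1 | Atom Atom1 | ε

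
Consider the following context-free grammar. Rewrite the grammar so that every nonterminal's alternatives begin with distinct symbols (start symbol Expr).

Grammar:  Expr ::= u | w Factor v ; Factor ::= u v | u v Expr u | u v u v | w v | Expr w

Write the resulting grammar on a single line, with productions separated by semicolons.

Factor has alternatives sharing prefix 'u v': factor to Factor → u v Factor1 with Factor1 → ε | Expr u | u v.

Expr ::= u | w Factor v; Factor ::= w v | Expr w | u v Factor1; Factor1 ::= ε | Expr u | u v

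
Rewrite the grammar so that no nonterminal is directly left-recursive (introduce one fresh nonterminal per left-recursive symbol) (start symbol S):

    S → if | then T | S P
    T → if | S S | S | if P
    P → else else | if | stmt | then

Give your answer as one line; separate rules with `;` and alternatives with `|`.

S → if S' | then T S'; T → if | S S | S | if P; P → else else | if | stmt | then; S' → P S' | eps

Left recursion appears on S.
For S: α = {P}, β = {if, then T}. Rewrite as S → β S' and S' → α S' | ε.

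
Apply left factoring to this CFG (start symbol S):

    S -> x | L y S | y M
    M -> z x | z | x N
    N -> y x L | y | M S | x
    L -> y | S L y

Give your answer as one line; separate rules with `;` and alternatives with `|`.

M has alternatives sharing prefix 'z': factor to M → z M' with M' → x | ε.
N has alternatives sharing prefix 'y': factor to N → y N' with N' → x L | ε.

S -> x | L y S | y M; M -> x N | z M'; N -> M S | x | y N'; L -> y | S L y; M' -> x | ε; N' -> x L | ε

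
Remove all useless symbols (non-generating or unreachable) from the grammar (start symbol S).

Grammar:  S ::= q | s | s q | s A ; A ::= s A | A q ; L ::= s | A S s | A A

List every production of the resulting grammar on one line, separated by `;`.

Generating nonterminals: {L, S}.
Reachable from S after that: {S}.
Removed useless symbols: {A, L} and every production mentioning them.

S ::= q | s | s q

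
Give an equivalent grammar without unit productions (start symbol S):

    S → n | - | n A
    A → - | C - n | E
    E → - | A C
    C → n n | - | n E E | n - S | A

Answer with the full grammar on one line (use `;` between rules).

S → n | - | n A; A → - | A C | C - n; E → - | A C; C → - | A C | n n | n E E | n - S | C - n

Unit pairs: A ⇒* {E}; C ⇒* {A, E}.
Replace each nonterminal's rules with the union of the non-unit rules of every nonterminal it unit-derives.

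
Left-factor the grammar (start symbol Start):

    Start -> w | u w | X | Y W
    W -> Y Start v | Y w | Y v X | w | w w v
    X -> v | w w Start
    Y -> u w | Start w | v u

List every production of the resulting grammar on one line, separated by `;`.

W has alternatives sharing prefix 'Y': factor to W → Y W1 with W1 → Start v | w | v X.
W has alternatives sharing prefix 'w': factor to W → w W2 with W2 → ε | w v.

Start -> w | u w | X | Y W; W -> Y W1 | w W2; X -> v | w w Start; Y -> u w | Start w | v u; W1 -> Start v | w | v X; W2 -> ε | w v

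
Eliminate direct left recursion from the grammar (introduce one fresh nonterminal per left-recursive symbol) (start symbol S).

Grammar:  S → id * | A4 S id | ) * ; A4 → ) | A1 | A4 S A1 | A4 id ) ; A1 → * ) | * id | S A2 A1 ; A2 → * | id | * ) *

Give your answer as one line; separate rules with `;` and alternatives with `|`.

S → id * | A4 S id | ) *; A4 → ) A4' | A1 A4'; A1 → * ) | * id | S A2 A1; A2 → * | id | * ) *; A4' → S A1 A4' | id ) A4' | ε

Left recursion appears on A4.
For A4: α = {S A1, id )}, β = {), A1}. Rewrite as A4 → β A4' and A4' → α A4' | ε.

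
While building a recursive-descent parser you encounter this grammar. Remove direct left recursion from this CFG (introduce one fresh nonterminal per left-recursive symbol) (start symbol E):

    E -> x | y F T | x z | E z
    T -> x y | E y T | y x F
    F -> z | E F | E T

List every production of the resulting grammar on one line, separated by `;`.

Directly left-recursive nonterminal: E.
For E: α = {z}, β = {x, y F T, x z}. Rewrite as E → β E' and E' → α E' | ε.

E -> x E' | y F T E' | x z E'; T -> x y | E y T | y x F; F -> z | E F | E T; E' -> z E' | eps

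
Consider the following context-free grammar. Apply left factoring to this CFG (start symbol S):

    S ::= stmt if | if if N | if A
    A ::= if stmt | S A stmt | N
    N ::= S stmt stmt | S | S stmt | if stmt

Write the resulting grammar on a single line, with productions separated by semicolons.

S ::= stmt if | if S'; A ::= if stmt | S A stmt | N; N ::= if stmt | S N'; S' ::= if N | A; N' ::= ε | stmt N''; N'' ::= stmt | ε

S has alternatives sharing prefix 'if': factor to S → if S' with S' → if N | A.
N has alternatives sharing prefix 'S': factor to N → S N' with N' → stmt stmt | ε | stmt.
N' has alternatives sharing prefix 'stmt': factor to N' → stmt N'' with N'' → stmt | ε.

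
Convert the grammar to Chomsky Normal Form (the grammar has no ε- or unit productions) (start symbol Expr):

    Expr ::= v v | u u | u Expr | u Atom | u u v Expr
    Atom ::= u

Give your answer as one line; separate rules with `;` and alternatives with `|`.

Expr ::= X1 X1 | X2 X2 | X2 Expr | X2 Atom | X2 Y1; Atom ::= u; X1 ::= v; X2 ::= u; Y1 ::= X2 Y2; Y2 ::= X1 Expr

Introduce a nonterminal for each terminal appearing in a rule of length ≥ 2: X1 → v, X2 → u.
Binarize each right-hand side of length ≥ 3 by chaining fresh nonterminals (Y1, Y2, …): affected rules were Expr → X2 X2 X1 Expr.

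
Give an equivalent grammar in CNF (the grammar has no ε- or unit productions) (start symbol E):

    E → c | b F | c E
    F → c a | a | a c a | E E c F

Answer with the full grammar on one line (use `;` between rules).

Introduce a nonterminal for each terminal appearing in a rule of length ≥ 2: X1 → b, X2 → c, X3 → a.
Binarize each right-hand side of length ≥ 3 by chaining fresh nonterminals (Y1, Y2, …): affected rules were F → X3 X2 X3; F → E E X2 F.

E → c | X1 F | X2 E; F → X2 X3 | a | X3 Y1 | E Y2; X1 → b; X2 → c; X3 → a; Y1 → X2 X3; Y2 → E Y3; Y3 → X2 F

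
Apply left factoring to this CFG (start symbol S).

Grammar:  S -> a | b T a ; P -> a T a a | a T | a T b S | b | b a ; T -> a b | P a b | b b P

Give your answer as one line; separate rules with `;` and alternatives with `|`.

S -> a | b T a; P -> a T P' | b P''; T -> a b | P a b | b b P; P' -> a a | ε | b S; P'' -> ε | a

P has alternatives sharing prefix 'a T': factor to P → a T P' with P' → a a | ε | b S.
P has alternatives sharing prefix 'b': factor to P → b P'' with P'' → ε | a.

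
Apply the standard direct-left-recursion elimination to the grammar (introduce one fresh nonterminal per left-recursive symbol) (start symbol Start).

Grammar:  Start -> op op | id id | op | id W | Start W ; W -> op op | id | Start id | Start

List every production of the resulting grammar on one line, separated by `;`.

Start -> op op Start1 | id id Start1 | op Start1 | id W Start1; W -> op op | id | Start id | Start; Start1 -> W Start1 | epsilon

Start is directly left-recursive.
For Start: α = {W}, β = {op op, id id, op, id W}. Rewrite as Start → β Start1 and Start1 → α Start1 | ε.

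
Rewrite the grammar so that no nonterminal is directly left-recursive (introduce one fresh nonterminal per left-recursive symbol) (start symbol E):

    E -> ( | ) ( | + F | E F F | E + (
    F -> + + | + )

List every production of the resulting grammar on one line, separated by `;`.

Left recursion appears on E.
For E: α = {F F, + (}, β = {(, ) (, + F}. Rewrite as E → β E' and E' → α E' | ε.

E -> ( E' | ) ( E' | + F E'; F -> + + | + ); E' -> F F E' | + ( E' | ε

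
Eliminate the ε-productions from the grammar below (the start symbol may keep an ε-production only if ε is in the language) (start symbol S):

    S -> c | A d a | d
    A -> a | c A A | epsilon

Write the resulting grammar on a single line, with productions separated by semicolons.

Nullable set = {A}.
ε ∉ L(G), so no ε-production is kept.
For each production, add variants omitting each subset of nullable occurrences: S → A d a gives A d a | d a. A → c A A gives c A A | c A | c.

S -> c | A d a | d a | d; A -> a | c A A | c A | c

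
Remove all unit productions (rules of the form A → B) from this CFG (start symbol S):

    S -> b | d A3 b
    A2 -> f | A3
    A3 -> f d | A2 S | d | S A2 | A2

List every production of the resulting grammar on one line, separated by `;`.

S -> b | d A3 b; A2 -> f | f d | A2 S | d | S A2; A3 -> f | f d | A2 S | d | S A2

Unit pairs: A2 ⇒* {A3}; A3 ⇒* {A2}.
For every A with A ⇒* B via unit rules, add B's non-unit alternatives to A; then delete every rule of the form X → Y.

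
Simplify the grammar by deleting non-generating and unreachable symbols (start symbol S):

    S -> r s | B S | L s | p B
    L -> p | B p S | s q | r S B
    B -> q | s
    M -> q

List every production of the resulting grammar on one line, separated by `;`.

S -> r s | B S | L s | p B; L -> p | B p S | s q | r S B; B -> q | s

Generating nonterminals: {B, L, M, S}.
Reachable from S after that: {B, L, S}.
Removed useless symbols: {M} and every production mentioning them.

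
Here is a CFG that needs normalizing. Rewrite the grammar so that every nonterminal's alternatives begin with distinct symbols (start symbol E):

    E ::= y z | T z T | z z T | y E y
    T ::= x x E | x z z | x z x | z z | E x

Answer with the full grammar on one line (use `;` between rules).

E has alternatives sharing prefix 'y': factor to E → y E' with E' → z | E y.
T has alternatives sharing prefix 'x': factor to T → x T' with T' → x E | z z | z x.
T' has alternatives sharing prefix 'z': factor to T' → z T'' with T'' → z | x.

E ::= T z T | z z T | y E'; T ::= z z | E x | x T'; E' ::= z | E y; T' ::= x E | z T''; T'' ::= z | x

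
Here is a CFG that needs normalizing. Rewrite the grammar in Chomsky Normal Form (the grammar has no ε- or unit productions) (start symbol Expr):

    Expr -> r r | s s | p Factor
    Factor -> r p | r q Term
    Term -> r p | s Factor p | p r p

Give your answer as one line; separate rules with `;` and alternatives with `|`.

Introduce a nonterminal for each terminal appearing in a rule of length ≥ 2: X1 → r, X2 → s, X3 → p, X4 → q.
Binarize each right-hand side of length ≥ 3 by chaining fresh nonterminals (Y1, Y2, …): affected rules were Factor → X1 X4 Term; Term → X2 Factor X3; Term → X3 X1 X3.

Expr -> X1 X1 | X2 X2 | X3 Factor; Factor -> X1 X3 | X1 Y1; Term -> X1 X3 | X2 Y2 | X3 Y3; X1 -> r; X2 -> s; X3 -> p; X4 -> q; Y1 -> X4 Term; Y2 -> Factor X3; Y3 -> X1 X3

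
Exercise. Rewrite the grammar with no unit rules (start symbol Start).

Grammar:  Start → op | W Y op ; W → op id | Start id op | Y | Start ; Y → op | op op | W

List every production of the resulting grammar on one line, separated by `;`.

Unit pairs: W ⇒* {Start, Y}; Y ⇒* {Start, W}.
For each unit pair (A, B), copy every non-unit production of B to A, then drop all unit productions.

Start → op | W Y op; W → op | W Y op | op op | op id | Start id op; Y → op | W Y op | op id | Start id op | op op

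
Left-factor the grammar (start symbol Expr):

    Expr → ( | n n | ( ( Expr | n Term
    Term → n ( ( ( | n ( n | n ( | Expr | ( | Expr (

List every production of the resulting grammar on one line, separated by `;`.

Expr has alternatives sharing prefix '(': factor to Expr → ( Expr1 with Expr1 → ε | ( Expr.
Expr has alternatives sharing prefix 'n': factor to Expr → n Expr2 with Expr2 → n | Term.
Term has alternatives sharing prefix 'n (': factor to Term → n ( Term1 with Term1 → ( ( | n | ε.
Term has alternatives sharing prefix 'Expr': factor to Term → Expr Term2 with Term2 → ε | (.

Expr → ( Expr1 | n Expr2; Term → ( | n ( Term1 | Expr Term2; Expr1 → ε | ( Expr; Expr2 → n | Term; Term1 → ( ( | n | ε; Term2 → ε | (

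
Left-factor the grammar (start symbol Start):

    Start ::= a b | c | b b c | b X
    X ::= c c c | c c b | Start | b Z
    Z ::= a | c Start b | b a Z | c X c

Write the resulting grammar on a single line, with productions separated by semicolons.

Start has alternatives sharing prefix 'b': factor to Start → b Start1 with Start1 → b c | X.
X has alternatives sharing prefix 'c c': factor to X → c c X1 with X1 → c | b.
Z has alternatives sharing prefix 'c': factor to Z → c Z1 with Z1 → Start b | X c.

Start ::= a b | c | b Start1; X ::= Start | b Z | c c X1; Z ::= a | b a Z | c Z1; Start1 ::= b c | X; X1 ::= c | b; Z1 ::= Start b | X c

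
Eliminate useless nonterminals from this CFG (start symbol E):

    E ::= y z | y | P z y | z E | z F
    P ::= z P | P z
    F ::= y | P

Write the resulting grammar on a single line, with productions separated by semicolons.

Generating nonterminals: {E, F}.
Reachable from E after that: {E, F}.
Removed useless symbols: {P} and every production mentioning them.

E ::= y z | y | z E | z F; F ::= y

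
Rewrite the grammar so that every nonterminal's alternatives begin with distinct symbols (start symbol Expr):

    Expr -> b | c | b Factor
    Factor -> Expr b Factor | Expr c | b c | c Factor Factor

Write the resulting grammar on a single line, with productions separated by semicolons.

Expr has alternatives sharing prefix 'b': factor to Expr → b Expr1 with Expr1 → ε | Factor.
Factor has alternatives sharing prefix 'Expr': factor to Factor → Expr Factor1 with Factor1 → b Factor | c.

Expr -> c | b Expr1; Factor -> b c | c Factor Factor | Expr Factor1; Expr1 -> epsilon | Factor; Factor1 -> b Factor | c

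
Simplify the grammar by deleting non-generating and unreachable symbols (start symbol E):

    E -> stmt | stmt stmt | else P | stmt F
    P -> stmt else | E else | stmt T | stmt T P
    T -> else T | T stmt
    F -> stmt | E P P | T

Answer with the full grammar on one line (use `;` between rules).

Generating nonterminals: {E, F, P}.
Reachable from E after that: {E, F, P}.
Removed useless symbols: {T} and every production mentioning them.

E -> stmt | stmt stmt | else P | stmt F; P -> stmt else | E else; F -> stmt | E P P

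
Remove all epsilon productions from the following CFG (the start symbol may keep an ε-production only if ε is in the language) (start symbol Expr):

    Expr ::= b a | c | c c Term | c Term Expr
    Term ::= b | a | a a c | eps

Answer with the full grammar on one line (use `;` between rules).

Expr ::= b a | c | c c Term | c c | c Term Expr | c Expr; Term ::= b | a | a a c

The nullable symbols are {Term}.
ε ∉ L(G), so no ε-production is kept.
For each production, add variants omitting each subset of nullable occurrences: Expr → c c Term gives c c Term | c c. Expr → c Term Expr gives c Term Expr | c Expr.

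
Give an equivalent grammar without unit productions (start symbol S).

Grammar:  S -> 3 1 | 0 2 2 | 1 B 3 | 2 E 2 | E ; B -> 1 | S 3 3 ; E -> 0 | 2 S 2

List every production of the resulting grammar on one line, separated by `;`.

Unit pairs: S ⇒* {E}.
For each unit pair (A, B), copy every non-unit production of B to A, then drop all unit productions.

S -> 0 | 2 S 2 | 3 1 | 0 2 2 | 1 B 3 | 2 E 2; B -> 1 | S 3 3; E -> 0 | 2 S 2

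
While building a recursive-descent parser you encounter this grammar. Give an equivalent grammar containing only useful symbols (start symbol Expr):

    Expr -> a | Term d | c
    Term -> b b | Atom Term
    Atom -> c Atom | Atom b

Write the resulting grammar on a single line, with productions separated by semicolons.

Expr -> a | Term d | c; Term -> b b

Generating nonterminals: {Expr, Term}.
Reachable from Expr after that: {Expr, Term}.
Removed useless symbols: {Atom} and every production mentioning them.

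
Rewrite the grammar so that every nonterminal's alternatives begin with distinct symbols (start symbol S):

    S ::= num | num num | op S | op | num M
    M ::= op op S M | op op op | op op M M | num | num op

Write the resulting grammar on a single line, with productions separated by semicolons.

S ::= num S' | op S''; M ::= op op M' | num M''; S' ::= ε | num | M; S'' ::= S | ε; M' ::= S M | op | M M; M'' ::= ε | op

S has alternatives sharing prefix 'num': factor to S → num S' with S' → ε | num | M.
S has alternatives sharing prefix 'op': factor to S → op S'' with S'' → S | ε.
M has alternatives sharing prefix 'op op': factor to M → op op M' with M' → S M | op | M M.
M has alternatives sharing prefix 'num': factor to M → num M'' with M'' → ε | op.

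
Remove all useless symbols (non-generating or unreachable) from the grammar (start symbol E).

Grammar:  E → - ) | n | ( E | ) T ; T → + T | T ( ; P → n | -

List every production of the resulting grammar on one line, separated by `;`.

E → - ) | n | ( E

Generating nonterminals: {E, P}.
Reachable from E after that: {E}.
Removed useless symbols: {P, T} and every production mentioning them.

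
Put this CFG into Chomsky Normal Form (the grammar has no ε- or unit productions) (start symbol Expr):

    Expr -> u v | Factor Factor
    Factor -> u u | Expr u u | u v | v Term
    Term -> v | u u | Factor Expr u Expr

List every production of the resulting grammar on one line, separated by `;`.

Introduce a nonterminal for each terminal appearing in a rule of length ≥ 2: X1 → u, X2 → v.
Binarize each right-hand side of length ≥ 3 by chaining fresh nonterminals (Y1, Y2, …): affected rules were Factor → Expr X1 X1; Term → Factor Expr X1 Expr.

Expr -> X1 X2 | Factor Factor; Factor -> X1 X1 | Expr Y1 | X1 X2 | X2 Term; Term -> v | X1 X1 | Factor Y2; X1 -> u; X2 -> v; Y1 -> X1 X1; Y2 -> Expr Y3; Y3 -> X1 Expr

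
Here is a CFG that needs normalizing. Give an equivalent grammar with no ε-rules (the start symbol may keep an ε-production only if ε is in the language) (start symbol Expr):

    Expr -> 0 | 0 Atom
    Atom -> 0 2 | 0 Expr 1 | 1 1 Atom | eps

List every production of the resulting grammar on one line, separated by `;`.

Expr -> 0 | 0 Atom; Atom -> 0 2 | 0 Expr 1 | 1 1 Atom | 1 1

Nullable set = {Atom}.
ε ∉ L(G), so no ε-production is kept.
Expand every rule over subsets of its nullable positions: Atom → 1 1 Atom gives 1 1 Atom | 1 1.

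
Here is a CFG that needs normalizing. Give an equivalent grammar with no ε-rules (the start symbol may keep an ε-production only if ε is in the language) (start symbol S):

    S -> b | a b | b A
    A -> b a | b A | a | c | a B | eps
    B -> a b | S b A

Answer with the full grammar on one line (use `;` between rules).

S -> b | a b | b A; A -> b a | b A | b | a | c | a B; B -> a b | S b A | S b

The nullable symbols are {A}.
ε ∉ L(G), so no ε-production is kept.
For each production, add variants omitting each subset of nullable occurrences: A → b A gives b A | b. B → S b A gives S b A | S b.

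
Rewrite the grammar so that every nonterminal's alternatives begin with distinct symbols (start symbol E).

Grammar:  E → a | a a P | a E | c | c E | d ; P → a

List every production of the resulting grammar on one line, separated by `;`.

E → d | a E' | c E''; P → a; E' → ε | a P | E; E'' → ε | E

E has alternatives sharing prefix 'a': factor to E → a E' with E' → ε | a P | E.
E has alternatives sharing prefix 'c': factor to E → c E'' with E'' → ε | E.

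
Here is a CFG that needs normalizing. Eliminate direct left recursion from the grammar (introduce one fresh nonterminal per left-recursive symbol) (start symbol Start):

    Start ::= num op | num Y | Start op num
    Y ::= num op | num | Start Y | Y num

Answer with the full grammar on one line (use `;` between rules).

Start, Y are directly left-recursive.
For Start: α = {op num}, β = {num op, num Y}. Rewrite as Start → β Start1 and Start1 → α Start1 | ε.
For Y: α = {num}, β = {num op, num, Start Y}. Rewrite as Y → β Y1 and Y1 → α Y1 | ε.

Start ::= num op Start1 | num Y Start1; Y ::= num op Y1 | num Y1 | Start Y Y1; Start1 ::= op num Start1 | ε; Y1 ::= num Y1 | ε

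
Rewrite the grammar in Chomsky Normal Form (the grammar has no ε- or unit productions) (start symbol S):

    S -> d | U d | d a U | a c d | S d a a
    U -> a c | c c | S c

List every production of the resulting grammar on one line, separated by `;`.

Introduce a nonterminal for each terminal appearing in a rule of length ≥ 2: X1 → d, X2 → a, X3 → c.
Binarize each right-hand side of length ≥ 3 by chaining fresh nonterminals (Y1, Y2, …): affected rules were S → X1 X2 U; S → X2 X3 X1; S → S X1 X2 X2.

S -> d | U X1 | X1 Y1 | X2 Y2 | S Y3; U -> X2 X3 | X3 X3 | S X3; X1 -> d; X2 -> a; X3 -> c; Y1 -> X2 U; Y2 -> X3 X1; Y3 -> X1 Y4; Y4 -> X2 X2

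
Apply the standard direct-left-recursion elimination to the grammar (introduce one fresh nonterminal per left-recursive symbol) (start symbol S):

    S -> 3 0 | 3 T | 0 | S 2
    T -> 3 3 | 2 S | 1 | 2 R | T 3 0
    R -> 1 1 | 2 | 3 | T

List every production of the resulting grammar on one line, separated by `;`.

Left recursion appears on S, T.
For S: α = {2}, β = {3 0, 3 T, 0}. Rewrite as S → β S' and S' → α S' | ε.
For T: α = {3 0}, β = {3 3, 2 S, 1, 2 R}. Rewrite as T → β T' and T' → α T' | ε.

S -> 3 0 S' | 3 T S' | 0 S'; T -> 3 3 T' | 2 S T' | 1 T' | 2 R T'; R -> 1 1 | 2 | 3 | T; S' -> 2 S' | ε; T' -> 3 0 T' | ε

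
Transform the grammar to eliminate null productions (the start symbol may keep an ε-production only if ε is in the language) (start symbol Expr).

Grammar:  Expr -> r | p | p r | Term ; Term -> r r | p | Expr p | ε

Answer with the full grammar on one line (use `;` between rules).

Expr -> r | p | p r | Term | ε; Term -> r r | p | Expr p

Nullable set = {Expr, Term}.
ε ∈ L(G) since Expr is nullable, so keep Expr → ε.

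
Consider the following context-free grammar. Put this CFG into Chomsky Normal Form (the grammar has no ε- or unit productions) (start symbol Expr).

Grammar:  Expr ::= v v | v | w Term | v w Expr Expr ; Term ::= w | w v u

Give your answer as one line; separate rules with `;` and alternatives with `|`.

Introduce a nonterminal for each terminal appearing in a rule of length ≥ 2: X1 → v, X2 → w, X3 → u.
Binarize each right-hand side of length ≥ 3 by chaining fresh nonterminals (Y1, Y2, …): affected rules were Expr → X1 X2 Expr Expr; Term → X2 X1 X3.

Expr ::= X1 X1 | v | X2 Term | X1 Y1; Term ::= w | X2 Y3; X1 ::= v; X2 ::= w; X3 ::= u; Y1 ::= X2 Y2; Y2 ::= Expr Expr; Y3 ::= X1 X3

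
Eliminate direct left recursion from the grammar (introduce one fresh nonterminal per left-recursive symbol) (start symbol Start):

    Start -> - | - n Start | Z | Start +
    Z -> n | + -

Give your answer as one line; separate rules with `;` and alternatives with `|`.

Start -> - Start1 | - n Start Start1 | Z Start1; Z -> n | + -; Start1 -> + Start1 | eps

Start is directly left-recursive.
For Start: α = {+}, β = {-, - n Start, Z}. Rewrite as Start → β Start1 and Start1 → α Start1 | ε.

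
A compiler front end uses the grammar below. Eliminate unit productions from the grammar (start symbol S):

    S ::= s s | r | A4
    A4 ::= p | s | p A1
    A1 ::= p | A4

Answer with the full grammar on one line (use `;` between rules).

S ::= p | s | p A1 | s s | r; A4 ::= p | s | p A1; A1 ::= p | s | p A1

Unit pairs: A1 ⇒* {A4}; S ⇒* {A4}.
For every A with A ⇒* B via unit rules, add B's non-unit alternatives to A; then delete every rule of the form X → Y.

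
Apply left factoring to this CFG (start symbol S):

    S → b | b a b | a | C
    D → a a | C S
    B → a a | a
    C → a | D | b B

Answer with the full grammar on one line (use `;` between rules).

S has alternatives sharing prefix 'b': factor to S → b S' with S' → ε | a b.
B has alternatives sharing prefix 'a': factor to B → a B' with B' → a | ε.

S → a | C | b S'; D → a a | C S; B → a B'; C → a | D | b B; S' → ε | a b; B' → a | ε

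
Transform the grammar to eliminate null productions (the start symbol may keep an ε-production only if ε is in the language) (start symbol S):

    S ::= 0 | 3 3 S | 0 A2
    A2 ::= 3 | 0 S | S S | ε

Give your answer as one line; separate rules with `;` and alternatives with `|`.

The nullable symbols are {A2}.
ε ∉ L(G), so no ε-production is kept.

S ::= 0 | 3 3 S | 0 A2; A2 ::= 3 | 0 S | S S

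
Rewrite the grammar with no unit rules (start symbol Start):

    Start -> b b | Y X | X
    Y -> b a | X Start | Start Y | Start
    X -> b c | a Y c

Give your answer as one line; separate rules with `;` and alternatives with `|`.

Start -> b b | Y X | b c | a Y c; Y -> b b | Y X | b c | a Y c | b a | X Start | Start Y; X -> b c | a Y c

Unit pairs: Start ⇒* {X}; Y ⇒* {Start, X}.
Replace each nonterminal's rules with the union of the non-unit rules of every nonterminal it unit-derives.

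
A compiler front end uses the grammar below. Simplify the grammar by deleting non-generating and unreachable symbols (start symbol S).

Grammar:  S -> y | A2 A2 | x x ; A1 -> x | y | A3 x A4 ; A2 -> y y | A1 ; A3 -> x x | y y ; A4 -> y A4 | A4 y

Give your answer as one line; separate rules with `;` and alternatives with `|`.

Generating nonterminals: {A1, A2, A3, S}.
Reachable from S after that: {A1, A2, S}.
Removed useless symbols: {A3, A4} and every production mentioning them.

S -> y | A2 A2 | x x; A1 -> x | y; A2 -> y y | A1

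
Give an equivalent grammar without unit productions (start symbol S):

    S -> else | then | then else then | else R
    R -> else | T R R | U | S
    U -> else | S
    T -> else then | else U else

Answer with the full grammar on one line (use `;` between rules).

S -> else | then | then else then | else R; R -> else | then | then else then | else R | T R R; U -> else | then | then else then | else R; T -> else then | else U else

Unit pairs: R ⇒* {S, U}; U ⇒* {S}.
For each unit pair (A, B), copy every non-unit production of B to A, then drop all unit productions.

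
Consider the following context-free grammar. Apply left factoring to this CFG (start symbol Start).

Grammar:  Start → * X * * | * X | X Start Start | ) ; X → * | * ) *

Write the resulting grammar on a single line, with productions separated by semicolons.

Start has alternatives sharing prefix '* X': factor to Start → * X Start1 with Start1 → * * | ε.
X has alternatives sharing prefix '*': factor to X → * X1 with X1 → ε | ) *.

Start → X Start Start | ) | * X Start1; X → * X1; Start1 → * * | ε; X1 → ε | ) *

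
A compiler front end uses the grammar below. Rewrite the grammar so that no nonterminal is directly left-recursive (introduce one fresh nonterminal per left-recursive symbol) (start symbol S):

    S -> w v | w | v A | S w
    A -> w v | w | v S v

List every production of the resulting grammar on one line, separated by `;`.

Directly left-recursive nonterminal: S.
For S: α = {w}, β = {w v, w, v A}. Rewrite as S → β S' and S' → α S' | ε.

S -> w v S' | w S' | v A S'; A -> w v | w | v S v; S' -> w S' | ε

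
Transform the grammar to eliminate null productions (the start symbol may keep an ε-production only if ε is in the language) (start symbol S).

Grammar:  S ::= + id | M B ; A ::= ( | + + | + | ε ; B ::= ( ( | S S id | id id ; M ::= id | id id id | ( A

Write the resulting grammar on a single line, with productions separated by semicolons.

S ::= + id | M B; A ::= ( | + + | +; B ::= ( ( | S S id | id id; M ::= id | id id id | ( A | (

Nullable nonterminals: {A}.
ε ∉ L(G), so no ε-production is kept.
Expand every rule over subsets of its nullable positions: M → ( A gives ( A | (.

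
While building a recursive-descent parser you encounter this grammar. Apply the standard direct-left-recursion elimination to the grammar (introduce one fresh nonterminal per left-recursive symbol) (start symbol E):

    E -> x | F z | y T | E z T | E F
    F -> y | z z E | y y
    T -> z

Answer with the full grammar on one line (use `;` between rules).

E -> x E' | F z E' | y T E'; F -> y | z z E | y y; T -> z; E' -> z T E' | F E' | ε

E is directly left-recursive.
For E: α = {z T, F}, β = {x, F z, y T}. Rewrite as E → β E' and E' → α E' | ε.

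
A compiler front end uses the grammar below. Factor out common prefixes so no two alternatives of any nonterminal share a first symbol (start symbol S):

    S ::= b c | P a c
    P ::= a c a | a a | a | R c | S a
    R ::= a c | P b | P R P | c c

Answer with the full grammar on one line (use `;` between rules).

P has alternatives sharing prefix 'a': factor to P → a P' with P' → c a | a | ε.
R has alternatives sharing prefix 'P': factor to R → P R' with R' → b | R P.

S ::= b c | P a c; P ::= R c | S a | a P'; R ::= a c | c c | P R'; P' ::= c a | a | ε; R' ::= b | R P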